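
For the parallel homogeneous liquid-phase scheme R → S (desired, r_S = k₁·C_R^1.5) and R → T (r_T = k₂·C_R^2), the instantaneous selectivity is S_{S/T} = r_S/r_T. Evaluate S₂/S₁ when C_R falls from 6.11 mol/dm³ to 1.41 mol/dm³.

2.08

S_{S/T} = (k₁/k₂)·C_R^-0.5, so S₂/S₁ = (C_{R,2}/C_{R,1})^-0.5.
= (1.41/6.11)^(-0.5) = (0.2308)^(-0.5) = 2.08.
Selectivity toward S rises as C_R falls — low-concentration operation is favoured.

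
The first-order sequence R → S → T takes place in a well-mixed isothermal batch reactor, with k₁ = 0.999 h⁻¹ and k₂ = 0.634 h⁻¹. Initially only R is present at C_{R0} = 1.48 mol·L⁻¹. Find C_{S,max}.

Evaluating C_S at t_opt = ln(k₂/k₁)/(k₂−k₁) gives C_{S,max}/C_{R0} = (k₁/k₂)^[k₂/(k₂−k₁)].
= (0.999/0.634)^(0.634/(0.634−0.999)) = (1.576)^(-1.737) = 0.4539.
C_{S,max} = 0.4539×1.48 = 0.672 mol·L⁻¹.

0.672 mol·L⁻¹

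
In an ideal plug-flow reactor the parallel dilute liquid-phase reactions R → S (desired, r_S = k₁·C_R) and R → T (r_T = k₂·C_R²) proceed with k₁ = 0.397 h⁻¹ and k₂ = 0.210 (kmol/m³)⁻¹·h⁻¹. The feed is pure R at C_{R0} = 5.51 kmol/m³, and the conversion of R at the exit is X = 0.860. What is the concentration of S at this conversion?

1.93 kmol/m³

C_R = C_{R0}(1−X) = 0.7714 kmol/m³.
Along a PFR/batch, dC_S/dC_R = −r_S/(r_S+r_T) = −k₁/(k₁+k₂·C_R).
Integrating from C_{R0} to C_R: C_S = (0.397/0.210)·ln[(0.397+0.210·5.51)/(0.397+0.210·0.771)] = 1.890·ln(1.554/0.5590) = 1.933 kmol/m³.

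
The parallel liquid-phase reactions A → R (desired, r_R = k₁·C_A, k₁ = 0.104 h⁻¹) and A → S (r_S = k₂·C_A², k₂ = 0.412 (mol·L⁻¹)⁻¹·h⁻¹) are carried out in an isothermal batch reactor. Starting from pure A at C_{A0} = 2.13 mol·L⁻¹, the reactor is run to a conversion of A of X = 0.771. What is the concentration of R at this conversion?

0.295 mol·L⁻¹

C_A = C_{A0}(1−X) = 0.4878 mol·L⁻¹.
Along a PFR/batch, dC_R/dC_A = −r_R/(r_R+r_S) = −k₁/(k₁+k₂·C_A).
Integrating from C_{A0} to C_A: C_R = (0.104/0.412)·ln[(0.104+0.412·2.13)/(0.104+0.412·0.488)] = 0.2524·ln(0.9816/0.3050) = 0.2951 mol·L⁻¹.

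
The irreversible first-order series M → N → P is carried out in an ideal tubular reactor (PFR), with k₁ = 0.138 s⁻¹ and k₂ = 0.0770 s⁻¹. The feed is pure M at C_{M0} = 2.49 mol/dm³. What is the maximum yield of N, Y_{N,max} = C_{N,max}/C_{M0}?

Evaluating C_N at τ_opt = ln(k₂/k₁)/(k₂−k₁) gives C_{N,max}/C_{M0} = (k₁/k₂)^[k₂/(k₂−k₁)].
= (0.138/0.0770)^(0.0770/(0.0770−0.138)) = (1.792)^(-1.262) = 0.4788.

0.479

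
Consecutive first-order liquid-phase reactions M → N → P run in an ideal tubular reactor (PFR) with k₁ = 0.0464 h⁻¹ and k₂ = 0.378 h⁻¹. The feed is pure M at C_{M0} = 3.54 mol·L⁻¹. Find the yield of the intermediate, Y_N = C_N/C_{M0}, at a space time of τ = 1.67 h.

0.0551

Solving the coupled first-order balances gives C_N(τ) = [k₁/(k₂−k₁)]·C_{M0}·(e^(−k₁τ) − e^(−k₂τ)).
e^(−k₁τ) = e^(−0.0464×1.67) = e^(−0.07749) = 0.9254; e^(−k₂τ) = e^(−0.6313) = 0.5319.
C_N = 0.0464×3.54/(0.378−0.0464) × (0.9254−0.5319) = 0.4953×0.3935 = 0.1949 mol·L⁻¹.
Y_N = C_N/C_{M0} = 0.1949/3.54 = 0.0551.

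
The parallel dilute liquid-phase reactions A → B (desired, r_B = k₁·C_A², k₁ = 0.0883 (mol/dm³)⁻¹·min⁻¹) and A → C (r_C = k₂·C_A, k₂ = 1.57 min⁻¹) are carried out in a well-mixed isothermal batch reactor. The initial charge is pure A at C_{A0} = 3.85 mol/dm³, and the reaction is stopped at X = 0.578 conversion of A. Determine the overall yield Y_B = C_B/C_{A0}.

0.0766

C_A = C_{A0}(1−X) = 1.625 mol/dm³.
Along a PFR/batch, dC_C/dC_A = −r_C/(r_B+r_C) = −k₂/(k₂+k₁·C_A).
Integrating from C_{A0} to C_A: C_C = (1.57/0.0883)·ln[(1.57+0.0883·3.85)/(1.57+0.0883·1.62)] = 17.78·ln(1.910/1.713) = 1.930 mol/dm³.
Then C_B = (C_{A0}−C_A) − C_C = 2.225 − 1.930 = 0.2950 mol/dm³.
Y_B = C_B/C_{A0} = 0.2950/3.85 = 0.0766.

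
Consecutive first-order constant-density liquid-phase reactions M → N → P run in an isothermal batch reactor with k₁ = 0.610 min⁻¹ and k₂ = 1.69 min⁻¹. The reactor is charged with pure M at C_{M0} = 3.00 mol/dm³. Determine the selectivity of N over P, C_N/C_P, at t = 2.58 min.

0.161

The intermediate concentration in a first-order A→B→C sequence is C_N = k₁C_{M0}(e^(−k₁t) − e^(−k₂t))/(k₂−k₁).
e^(−k₁t) = e^(−0.610×2.58) = e^(−1.574) = 0.2073; e^(−k₂t) = e^(−4.360) = 0.01278.
C_N = 0.610×3.00/(1.69−0.610) × (0.2073−0.01278) = 1.694×0.1945 = 0.3295 mol/dm³.
C_M = C_{M0}e^(−k₁t) = 0.6218 mol/dm³, so C_P = C_{M0}−C_M−C_N = 2.049 mol/dm³; C_N/C_P = 0.161.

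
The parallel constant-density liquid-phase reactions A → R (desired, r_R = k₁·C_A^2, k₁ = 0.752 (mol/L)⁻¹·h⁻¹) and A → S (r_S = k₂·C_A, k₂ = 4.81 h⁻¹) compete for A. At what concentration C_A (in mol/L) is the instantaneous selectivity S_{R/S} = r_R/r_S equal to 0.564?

S_{R/S} = (k₁/k₂)·C_A ⇒ C_A = S·k₂/k₁.
= 0.564×4.81/0.752 = 3.61 mol/L.

3.61 mol/L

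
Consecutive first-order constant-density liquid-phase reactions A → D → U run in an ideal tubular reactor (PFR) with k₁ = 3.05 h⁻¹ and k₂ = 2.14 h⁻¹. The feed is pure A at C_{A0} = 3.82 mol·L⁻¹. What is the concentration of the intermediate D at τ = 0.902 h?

1.04 mol·L⁻¹

The intermediate concentration in a first-order A→B→C sequence is C_D = k₁C_{A0}(e^(−k₁τ) − e^(−k₂τ))/(k₂−k₁).
e^(−k₁τ) = e^(−3.05×0.902) = e^(−2.751) = 0.06386; e^(−k₂τ) = e^(−1.930) = 0.1451.
C_D = 3.05×3.82/(2.14−3.05) × (0.06386−0.1451) = (-12.80)×(-0.08125) = 1.040 mol·L⁻¹.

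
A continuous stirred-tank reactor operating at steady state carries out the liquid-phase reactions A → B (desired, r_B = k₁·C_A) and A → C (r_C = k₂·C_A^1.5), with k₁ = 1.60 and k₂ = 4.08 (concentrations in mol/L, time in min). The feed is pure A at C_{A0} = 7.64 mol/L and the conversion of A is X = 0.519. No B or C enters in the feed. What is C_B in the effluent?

0.673 mol/L

Exit C_A = C_{A0}(1−X) = 7.64×0.481 = 3.675 mol/L.
Rates in a CSTR are evaluated at the outlet concentration: r_B = 1.60×3.675 = 5.880, r_C = 4.08×3.675^1.5 = 28.74.
Fraction of consumed A going to B: r_B/(r_B+r_C) = 0.1698.
C_B = 0.1698·C_{A0}·X = 0.1698×7.64×0.519 = 0.673 mol/L.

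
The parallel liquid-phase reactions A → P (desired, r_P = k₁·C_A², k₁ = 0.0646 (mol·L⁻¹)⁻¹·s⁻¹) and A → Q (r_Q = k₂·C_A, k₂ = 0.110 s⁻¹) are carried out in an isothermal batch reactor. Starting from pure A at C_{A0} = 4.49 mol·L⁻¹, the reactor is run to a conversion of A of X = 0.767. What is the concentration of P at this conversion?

C_A = C_{A0}(1−X) = 1.046 mol·L⁻¹.
Along a PFR/batch, dC_Q/dC_A = −r_Q/(r_P+r_Q) = −k₂/(k₂+k₁·C_A).
Integrating from C_{A0} to C_A: C_Q = (0.110/0.0646)·ln[(0.110+0.0646·4.49)/(0.110+0.0646·1.05)] = 1.703·ln(0.4001/0.1776) = 1.383 mol·L⁻¹.
Then C_P = (C_{A0}−C_A) − C_Q = 3.444 − 1.383 = 2.061 mol·L⁻¹.

2.06 mol·L⁻¹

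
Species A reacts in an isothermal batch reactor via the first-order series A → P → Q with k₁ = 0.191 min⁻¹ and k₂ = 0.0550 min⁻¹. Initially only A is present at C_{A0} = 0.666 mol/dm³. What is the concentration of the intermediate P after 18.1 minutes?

0.316 mol/dm³

Solving the coupled first-order balances gives C_P(t) = [k₁/(k₂−k₁)]·C_{A0}·(e^(−k₁t) − e^(−k₂t)).
e^(−k₁t) = e^(−0.191×18.1) = e^(−3.457) = 0.03152; e^(−k₂t) = e^(−0.9955) = 0.3695.
C_P = 0.191×0.666/(0.0550−0.191) × (0.03152−0.3695) = (-0.9353)×(-0.3380) = 0.3162 mol/dm³.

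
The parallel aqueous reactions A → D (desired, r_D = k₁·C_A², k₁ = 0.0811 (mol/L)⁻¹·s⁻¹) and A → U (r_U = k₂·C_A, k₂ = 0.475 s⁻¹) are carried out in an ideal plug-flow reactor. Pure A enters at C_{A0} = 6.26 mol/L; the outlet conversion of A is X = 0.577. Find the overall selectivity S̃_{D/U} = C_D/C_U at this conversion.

0.742

C_A = C_{A0}(1−X) = 2.648 mol/L.
Along a PFR/batch, dC_U/dC_A = −r_U/(r_D+r_U) = −k₂/(k₂+k₁·C_A).
Integrating from C_{A0} to C_A: C_U = (0.475/0.0811)·ln[(0.475+0.0811·6.26)/(0.475+0.0811·2.65)] = 5.857·ln(0.9827/0.6898) = 2.073 mol/L.
Then C_D = (C_{A0}−C_A) − C_U = 3.612 − 2.073 = 1.539 mol/L.
S̃_{D/U} = C_D/C_U = 1.539/2.073 = 0.742.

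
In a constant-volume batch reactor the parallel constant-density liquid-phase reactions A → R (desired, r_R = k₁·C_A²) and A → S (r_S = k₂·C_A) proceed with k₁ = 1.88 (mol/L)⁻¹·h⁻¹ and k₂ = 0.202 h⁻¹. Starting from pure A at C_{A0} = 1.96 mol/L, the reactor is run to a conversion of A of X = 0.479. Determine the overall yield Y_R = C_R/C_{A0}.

0.446

C_A = C_{A0}(1−X) = 1.021 mol/L.
Along a PFR/batch, dC_S/dC_A = −r_S/(r_R+r_S) = −k₂/(k₂+k₁·C_A).
Integrating from C_{A0} to C_A: C_S = (0.202/1.88)·ln[(0.202+1.88·1.96)/(0.202+1.88·1.02)] = 0.1074·ln(3.887/2.122) = 0.06504 mol/L.
Then C_R = (C_{A0}−C_A) − C_S = 0.9388 − 0.06504 = 0.8738 mol/L.
Y_R = C_R/C_{A0} = 0.8738/1.96 = 0.446.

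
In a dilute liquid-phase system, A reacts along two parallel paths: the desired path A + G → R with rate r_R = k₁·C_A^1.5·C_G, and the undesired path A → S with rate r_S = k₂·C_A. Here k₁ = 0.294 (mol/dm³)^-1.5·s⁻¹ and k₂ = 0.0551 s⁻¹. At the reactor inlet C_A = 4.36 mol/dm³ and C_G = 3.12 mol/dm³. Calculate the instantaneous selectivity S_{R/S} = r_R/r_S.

34.8

S_{R/S} = r_R/r_S = (k₁·C_A^1.5·C_G)/(k₂·C_A) = (k₁/k₂)·C_A^0.5·C_G.
= (0.294×4.360^1.5×3.120) / (0.0551×4.360) = 8.351/0.2402 = 34.8.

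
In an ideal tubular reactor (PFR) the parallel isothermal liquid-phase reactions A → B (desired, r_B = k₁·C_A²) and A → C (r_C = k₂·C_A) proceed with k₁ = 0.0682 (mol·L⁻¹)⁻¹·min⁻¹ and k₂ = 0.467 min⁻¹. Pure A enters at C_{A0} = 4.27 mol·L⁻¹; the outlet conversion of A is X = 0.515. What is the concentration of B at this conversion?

0.690 mol·L⁻¹

C_A = C_{A0}(1−X) = 2.071 mol·L⁻¹.
Along a PFR/batch, dC_C/dC_A = −r_C/(r_B+r_C) = −k₂/(k₂+k₁·C_A).
Integrating from C_{A0} to C_A: C_C = (0.467/0.0682)·ln[(0.467+0.0682·4.27)/(0.467+0.0682·2.07)] = 6.848·ln(0.7582/0.6082) = 1.509 mol·L⁻¹.
Then C_B = (C_{A0}−C_A) − C_C = 2.199 − 1.509 = 0.6899 mol·L⁻¹.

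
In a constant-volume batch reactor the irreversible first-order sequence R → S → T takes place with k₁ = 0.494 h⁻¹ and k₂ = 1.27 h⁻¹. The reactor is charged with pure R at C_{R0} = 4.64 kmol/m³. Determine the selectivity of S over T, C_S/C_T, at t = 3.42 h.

0.155

Solving the coupled first-order balances gives C_S(t) = [k₁/(k₂−k₁)]·C_{R0}·(e^(−k₁t) − e^(−k₂t)).
e^(−k₁t) = e^(−0.494×3.42) = e^(−1.689) = 0.1846; e^(−k₂t) = e^(−4.343) = 0.01299.
C_S = 0.494×4.64/(1.27−0.494) × (0.1846−0.01299) = 2.954×0.1716 = 0.5069 kmol/m³.
C_R = C_{R0}e^(−k₁t) = 0.8566 kmol/m³, so C_T = C_{R0}−C_R−C_S = 3.276 kmol/m³; C_S/C_T = 0.155.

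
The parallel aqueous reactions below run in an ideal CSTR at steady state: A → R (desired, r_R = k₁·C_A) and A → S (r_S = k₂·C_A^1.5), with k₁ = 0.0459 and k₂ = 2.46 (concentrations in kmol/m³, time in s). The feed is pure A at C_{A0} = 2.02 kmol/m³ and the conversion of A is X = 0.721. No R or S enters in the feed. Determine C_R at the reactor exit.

Exit C_A = C_{A0}(1−X) = 2.02×0.279 = 0.5636 kmol/m³.
In a CSTR the entire volume is at exit conditions, so r_R = 0.0459×0.5636 = 0.02587 and r_S = 2.46×0.5636^1.5 = 1.041.
Fraction of consumed A going to R: r_R/(r_R+r_S) = 0.02425.
C_R = 0.02425·C_{A0}·X = 0.02425×2.02×0.721 = 0.0353 kmol/m³.

0.0353 kmol/m³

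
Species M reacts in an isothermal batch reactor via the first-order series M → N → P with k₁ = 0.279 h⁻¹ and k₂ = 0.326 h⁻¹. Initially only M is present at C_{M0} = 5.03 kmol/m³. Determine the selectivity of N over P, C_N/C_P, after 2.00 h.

2.48

The intermediate concentration in a first-order A→B→C sequence is C_N = k₁C_{M0}(e^(−k₁t) − e^(−k₂t))/(k₂−k₁).
e^(−k₁t) = e^(−0.279×2.00) = e^(−0.5580) = 0.5724; e^(−k₂t) = e^(−0.6520) = 0.5210.
C_N = 0.279×5.03/(0.326−0.279) × (0.5724−0.5210) = 29.86×0.05135 = 1.533 kmol/m³.
C_M = C_{M0}e^(−k₁t) = 2.879 kmol/m³, so C_P = C_{M0}−C_M−C_N = 0.6178 kmol/m³; C_N/C_P = 2.48.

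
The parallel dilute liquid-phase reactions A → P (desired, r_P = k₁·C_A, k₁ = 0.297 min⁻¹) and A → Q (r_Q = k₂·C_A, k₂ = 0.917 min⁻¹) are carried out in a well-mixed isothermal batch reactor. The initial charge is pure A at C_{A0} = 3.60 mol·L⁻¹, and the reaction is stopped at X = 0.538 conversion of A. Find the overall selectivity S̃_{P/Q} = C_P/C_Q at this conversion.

0.324

C_A = C_{A0}(1−X) = 1.663 mol·L⁻¹.
Both paths are first order in A, so the instantaneous fraction to P is constant: dC_P/d(−C_A) = k₁/(k₁+k₂) = 0.2446.
C_P = 0.2446·(C_{A0}−C_A) = 0.2446×1.937 = 0.474 mol·L⁻¹.
C_Q = (C_{A0}−C_A)−C_P = 1.463 mol·L⁻¹; S̃_{P/Q} = 0.4738/1.463 = 0.324.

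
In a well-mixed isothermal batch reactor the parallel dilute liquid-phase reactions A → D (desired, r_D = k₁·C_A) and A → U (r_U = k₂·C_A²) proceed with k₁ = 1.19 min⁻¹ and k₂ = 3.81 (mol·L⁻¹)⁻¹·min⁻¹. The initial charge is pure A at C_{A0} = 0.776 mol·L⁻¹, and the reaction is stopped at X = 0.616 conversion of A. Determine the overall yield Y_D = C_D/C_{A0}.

0.233

C_A = C_{A0}(1−X) = 0.2980 mol·L⁻¹.
Along a PFR/batch, dC_D/dC_A = −r_D/(r_D+r_U) = −k₁/(k₁+k₂·C_A).
Integrating from C_{A0} to C_A: C_D = (1.19/3.81)·ln[(1.19+3.81·0.776)/(1.19+3.81·0.298)] = 0.3123·ln(4.147/2.325) = 0.1807 mol·L⁻¹.
Y_D = C_D/C_{A0} = 0.1807/0.776 = 0.233.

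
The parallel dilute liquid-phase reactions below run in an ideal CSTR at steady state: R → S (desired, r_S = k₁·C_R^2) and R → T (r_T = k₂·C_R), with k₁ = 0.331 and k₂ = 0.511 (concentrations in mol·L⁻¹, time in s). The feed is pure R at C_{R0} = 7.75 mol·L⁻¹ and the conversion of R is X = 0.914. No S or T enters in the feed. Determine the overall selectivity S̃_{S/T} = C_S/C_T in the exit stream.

Exit C_R = C_{R0}(1−X) = 7.75×0.0860 = 0.6665 mol·L⁻¹.
In a CSTR the entire volume is at exit conditions, so r_S = 0.331×0.6665^2 = 0.1470 and r_T = 0.511×0.6665 = 0.3406.
Overall selectivity = C_S/C_T = r_Sτ/(r_Tτ) = r_S/r_T = 0.432.

0.432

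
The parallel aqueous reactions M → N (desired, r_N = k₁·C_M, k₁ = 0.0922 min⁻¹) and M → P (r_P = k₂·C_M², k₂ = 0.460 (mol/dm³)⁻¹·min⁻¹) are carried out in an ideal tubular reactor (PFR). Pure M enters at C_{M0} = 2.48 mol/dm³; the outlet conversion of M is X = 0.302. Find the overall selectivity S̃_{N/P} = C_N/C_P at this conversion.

C_M = C_{M0}(1−X) = 1.731 mol/dm³.
Along a PFR/batch, dC_N/dC_M = −r_N/(r_N+r_P) = −k₁/(k₁+k₂·C_M).
Integrating from C_{M0} to C_M: C_N = (0.0922/0.460)·ln[(0.0922+0.460·2.48)/(0.0922+0.460·1.73)] = 0.2004·ln(1.233/0.8885) = 0.06568 mol/dm³.
C_P = (C_{M0}−C_M)−C_N = 0.6833 mol/dm³; S̃_{N/P} = 0.06568/0.6833 = 0.0961.

0.0961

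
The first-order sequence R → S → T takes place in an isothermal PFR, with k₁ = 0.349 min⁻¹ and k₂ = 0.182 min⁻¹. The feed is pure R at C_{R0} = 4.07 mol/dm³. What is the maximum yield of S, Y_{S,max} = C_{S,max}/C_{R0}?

For a first-order series the maximum intermediate yield is C_{S,max}/C_{R0} = (k₁/k₂)^[k₂/(k₂−k₁)].
= (0.349/0.182)^(0.182/(0.182−0.349)) = (1.918)^(-1.090) = 0.4919.

0.492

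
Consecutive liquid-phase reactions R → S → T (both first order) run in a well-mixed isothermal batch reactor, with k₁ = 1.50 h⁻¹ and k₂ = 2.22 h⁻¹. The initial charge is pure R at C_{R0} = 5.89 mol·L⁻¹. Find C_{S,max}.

1.76 mol·L⁻¹

For a first-order series the maximum intermediate yield is C_{S,max}/C_{R0} = (k₁/k₂)^[k₂/(k₂−k₁)].
= (1.50/2.22)^(2.22/(2.22−1.50)) = (0.6757)^(3.083) = 0.2986.
C_{S,max} = 0.2986×5.89 = 1.76 mol·L⁻¹.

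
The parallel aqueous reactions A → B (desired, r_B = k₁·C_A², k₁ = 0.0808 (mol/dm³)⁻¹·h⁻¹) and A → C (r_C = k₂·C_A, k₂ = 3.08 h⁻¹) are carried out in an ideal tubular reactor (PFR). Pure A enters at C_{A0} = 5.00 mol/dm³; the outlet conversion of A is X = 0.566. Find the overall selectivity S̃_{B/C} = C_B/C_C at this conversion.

0.0936

C_A = C_{A0}(1−X) = 2.170 mol/dm³.
Along a PFR/batch, dC_C/dC_A = −r_C/(r_B+r_C) = −k₂/(k₂+k₁·C_A).
Integrating from C_{A0} to C_A: C_C = (3.08/0.0808)·ln[(3.08+0.0808·5.00)/(3.08+0.0808·2.17)] = 38.12·ln(3.484/3.255) = 2.588 mol/dm³.
Then C_B = (C_{A0}−C_A) − C_C = 2.830 − 2.588 = 0.2423 mol/dm³.
S̃_{B/C} = C_B/C_C = 0.2423/2.588 = 0.0936.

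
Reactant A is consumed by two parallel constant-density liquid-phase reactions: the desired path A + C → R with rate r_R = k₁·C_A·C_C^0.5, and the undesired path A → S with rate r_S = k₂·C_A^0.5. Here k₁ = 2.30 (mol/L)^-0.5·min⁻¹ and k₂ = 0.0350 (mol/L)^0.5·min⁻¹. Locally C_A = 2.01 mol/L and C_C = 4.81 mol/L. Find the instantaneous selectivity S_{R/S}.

S_{R/S} = r_R/r_S = (k₁·C_A·C_C^0.5)/(k₂·C_A^0.5) = (k₁/k₂)·C_A^0.5·C_C^0.5.
= (2.30×2.010×4.810^0.5) / (0.0350×2.010^0.5) = 10.14/0.04962 = 204.

204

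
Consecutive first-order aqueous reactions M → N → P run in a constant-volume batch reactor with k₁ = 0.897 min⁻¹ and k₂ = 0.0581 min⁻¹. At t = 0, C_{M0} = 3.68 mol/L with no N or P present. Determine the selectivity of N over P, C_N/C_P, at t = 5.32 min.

3.60

Solving the coupled first-order balances gives C_N(t) = [k₁/(k₂−k₁)]·C_{M0}·(e^(−k₁t) − e^(−k₂t)).
e^(−k₁t) = e^(−0.897×5.32) = e^(−4.772) = 0.008463; e^(−k₂t) = e^(−0.3091) = 0.7341.
C_N = 0.897×3.68/(0.0581−0.897) × (0.008463−0.7341) = (-3.935)×(-0.7257) = 2.855 mol/L.
C_M = C_{M0}e^(−k₁t) = 0.03114 mol/L, so C_P = C_{M0}−C_M−C_N = 0.7935 mol/L; C_N/C_P = 3.60.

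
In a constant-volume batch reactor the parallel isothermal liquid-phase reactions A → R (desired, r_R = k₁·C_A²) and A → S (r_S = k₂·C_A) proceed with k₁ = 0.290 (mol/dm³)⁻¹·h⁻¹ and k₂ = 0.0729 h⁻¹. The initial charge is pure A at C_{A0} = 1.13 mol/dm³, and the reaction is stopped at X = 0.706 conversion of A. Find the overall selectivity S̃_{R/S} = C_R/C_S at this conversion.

C_A = C_{A0}(1−X) = 0.3322 mol/dm³.
Along a PFR/batch, dC_S/dC_A = −r_S/(r_R+r_S) = −k₂/(k₂+k₁·C_A).
Integrating from C_{A0} to C_A: C_S = (0.0729/0.290)·ln[(0.0729+0.290·1.13)/(0.0729+0.290·0.332)] = 0.2514·ln(0.4006/0.1692) = 0.2166 mol/dm³.
Then C_R = (C_{A0}−C_A) − C_S = 0.7978 − 0.2166 = 0.5812 mol/dm³.
S̃_{R/S} = C_R/C_S = 0.5812/0.2166 = 2.68.

2.68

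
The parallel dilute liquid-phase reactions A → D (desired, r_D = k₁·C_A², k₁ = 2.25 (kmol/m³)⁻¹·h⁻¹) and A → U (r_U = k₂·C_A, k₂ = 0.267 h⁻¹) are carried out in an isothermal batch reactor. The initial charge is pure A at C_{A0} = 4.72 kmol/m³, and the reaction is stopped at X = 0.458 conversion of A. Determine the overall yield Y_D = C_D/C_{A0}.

C_A = C_{A0}(1−X) = 2.558 kmol/m³.
Along a PFR/batch, dC_U/dC_A = −r_U/(r_D+r_U) = −k₂/(k₂+k₁·C_A).
Integrating from C_{A0} to C_A: C_U = (0.267/2.25)·ln[(0.267+2.25·4.72)/(0.267+2.25·2.56)] = 0.1187·ln(10.89/6.023) = 0.07025 kmol/m³.
Then C_D = (C_{A0}−C_A) − C_U = 2.162 − 0.07025 = 2.092 kmol/m³.
Y_D = C_D/C_{A0} = 2.092/4.72 = 0.443.

0.443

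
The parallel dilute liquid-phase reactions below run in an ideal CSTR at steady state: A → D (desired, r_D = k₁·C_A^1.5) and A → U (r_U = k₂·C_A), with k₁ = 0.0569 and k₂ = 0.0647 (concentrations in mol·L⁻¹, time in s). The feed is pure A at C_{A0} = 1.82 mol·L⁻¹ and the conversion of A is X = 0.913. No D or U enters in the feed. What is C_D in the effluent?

0.431 mol·L⁻¹

Exit C_A = C_{A0}(1−X) = 1.82×0.0870 = 0.1583 mol·L⁻¹.
In a CSTR the entire volume is at exit conditions, so r_D = 0.0569×0.1583^1.5 = 0.003585 and r_U = 0.0647×0.1583 = 0.01024.
Fraction of consumed A going to D: r_D/(r_D+r_U) = 0.2592.
C_D = 0.2592·C_{A0}·X = 0.2592×1.82×0.913 = 0.431 mol·L⁻¹.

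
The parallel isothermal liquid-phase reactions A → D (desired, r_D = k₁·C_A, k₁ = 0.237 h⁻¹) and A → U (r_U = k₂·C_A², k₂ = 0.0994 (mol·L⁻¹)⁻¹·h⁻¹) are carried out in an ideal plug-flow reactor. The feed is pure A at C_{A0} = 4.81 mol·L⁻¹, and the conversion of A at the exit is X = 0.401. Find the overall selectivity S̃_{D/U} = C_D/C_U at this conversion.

0.628

C_A = C_{A0}(1−X) = 2.881 mol·L⁻¹.
Along a PFR/batch, dC_D/dC_A = −r_D/(r_D+r_U) = −k₁/(k₁+k₂·C_A).
Integrating from C_{A0} to C_A: C_D = (0.237/0.0994)·ln[(0.237+0.0994·4.81)/(0.237+0.0994·2.88)] = 2.384·ln(0.7151/0.5234) = 0.7442 mol·L⁻¹.
C_U = (C_{A0}−C_A)−C_D = 1.185 mol·L⁻¹; S̃_{D/U} = 0.7442/1.185 = 0.628.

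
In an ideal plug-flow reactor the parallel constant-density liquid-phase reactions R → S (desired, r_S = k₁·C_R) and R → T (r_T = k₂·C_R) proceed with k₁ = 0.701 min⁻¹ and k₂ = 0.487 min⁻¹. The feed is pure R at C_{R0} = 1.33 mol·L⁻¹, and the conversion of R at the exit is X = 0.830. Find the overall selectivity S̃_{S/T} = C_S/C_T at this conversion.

C_R = C_{R0}(1−X) = 0.2261 mol·L⁻¹.
Both paths are first order in R, so the instantaneous fraction to S is constant: dC_S/d(−C_R) = k₁/(k₁+k₂) = 0.5901.
C_S = 0.5901·(C_{R0}−C_R) = 0.5901×1.104 = 0.651 mol·L⁻¹.
C_T = (C_{R0}−C_R)−C_S = 0.4525 mol·L⁻¹; S̃_{S/T} = 0.6514/0.4525 = 1.44.

1.44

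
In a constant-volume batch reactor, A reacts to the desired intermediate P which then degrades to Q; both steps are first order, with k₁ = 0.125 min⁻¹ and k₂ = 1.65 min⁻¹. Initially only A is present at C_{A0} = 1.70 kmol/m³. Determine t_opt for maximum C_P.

1.69 min

For first-order series the maximum of C_P occurs at t_opt = ln(k₂/k₁)/(k₂−k₁).
= ln(1.65/0.125)/(1.65−0.125) = ln(13.20)/1.525 = 2.580/1.525 = 1.69 min.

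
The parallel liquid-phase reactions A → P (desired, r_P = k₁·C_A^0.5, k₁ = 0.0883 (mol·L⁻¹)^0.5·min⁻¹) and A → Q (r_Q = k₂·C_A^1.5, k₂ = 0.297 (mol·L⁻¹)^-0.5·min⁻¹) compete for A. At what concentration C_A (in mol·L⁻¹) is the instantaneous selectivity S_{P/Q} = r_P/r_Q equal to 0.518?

0.574 mol·L⁻¹

S_{P/Q} = (k₁/k₂)·C_A⁻¹ ⇒ C_A = (S·k₂/k₁)^(-1).
= (0.518×0.297/0.0883)^(-1) = (1.742)^(-1) = 0.574 mol·L⁻¹.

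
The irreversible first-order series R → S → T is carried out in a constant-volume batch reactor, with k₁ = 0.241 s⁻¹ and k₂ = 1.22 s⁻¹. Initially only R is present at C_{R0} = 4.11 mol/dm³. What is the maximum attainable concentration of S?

0.545 mol/dm³

For a first-order series the maximum intermediate yield is C_{S,max}/C_{R0} = (k₁/k₂)^[k₂/(k₂−k₁)].
= (0.241/1.22)^(1.22/(1.22−0.241)) = (0.1975)^(1.246) = 0.1325.
C_{S,max} = 0.1325×4.11 = 0.545 mol/dm³.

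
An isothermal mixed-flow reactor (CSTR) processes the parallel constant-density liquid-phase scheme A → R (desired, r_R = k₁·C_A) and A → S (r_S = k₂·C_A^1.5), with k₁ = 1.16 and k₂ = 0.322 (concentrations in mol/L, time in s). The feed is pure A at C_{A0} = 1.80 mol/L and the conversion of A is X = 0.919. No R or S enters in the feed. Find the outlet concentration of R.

1.50 mol/L

Exit C_A = C_{A0}(1−X) = 1.80×0.0810 = 0.1458 mol/L.
Rates in a CSTR are evaluated at the outlet concentration: r_R = 1.16×0.1458 = 0.1691, r_S = 0.322×0.1458^1.5 = 0.01793.
Fraction of consumed A going to R: r_R/(r_R+r_S) = 0.9042.
C_R = 0.9042·C_{A0}·X = 0.9042×1.80×0.919 = 1.50 mol/L.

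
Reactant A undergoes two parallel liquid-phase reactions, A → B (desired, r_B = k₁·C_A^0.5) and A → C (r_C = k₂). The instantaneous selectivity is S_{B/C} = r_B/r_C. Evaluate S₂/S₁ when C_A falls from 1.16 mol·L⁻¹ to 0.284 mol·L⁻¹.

0.495

S_{B/C} = (k₁/k₂)·C_A^0.5, so S₂/S₁ = (C_{A,2}/C_{A,1})^0.5.
= (0.284/1.16)^0.5 = (0.2448)^0.5 = 0.495.
Selectivity toward B falls as C_A falls — high-concentration operation is favoured.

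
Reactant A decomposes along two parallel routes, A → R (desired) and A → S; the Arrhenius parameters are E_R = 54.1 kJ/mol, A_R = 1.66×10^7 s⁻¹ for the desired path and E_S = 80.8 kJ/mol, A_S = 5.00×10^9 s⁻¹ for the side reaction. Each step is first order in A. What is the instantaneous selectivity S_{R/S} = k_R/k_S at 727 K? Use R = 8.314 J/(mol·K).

Since both paths have the same order in A, the concentration cancels and S_{R/S} = k_R/k_S = (A_R/A_S)·exp[(E_S−E_R)/(RT)].
(E_S−E_R)/(RT) = (80.8−54.1)×10³/(8.314×727) = 26700/6044 = 4.417.
k_R/k_S = (1.66×10^7/5.00×10^9)·exp(4.417) = 0.003320 × 82.88 = 0.275.

0.275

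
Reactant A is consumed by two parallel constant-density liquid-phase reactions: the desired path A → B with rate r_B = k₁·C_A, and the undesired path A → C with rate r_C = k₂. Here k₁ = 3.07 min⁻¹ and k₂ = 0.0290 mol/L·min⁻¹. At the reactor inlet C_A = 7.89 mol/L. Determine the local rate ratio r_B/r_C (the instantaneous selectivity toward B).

835

S_{B/C} = r_B/r_C = (k₁·C_A)/(k₂) = (k₁/k₂)·C_A.
= (3.07×7.890) / (0.0290) = 24.22/0.02900 = 835.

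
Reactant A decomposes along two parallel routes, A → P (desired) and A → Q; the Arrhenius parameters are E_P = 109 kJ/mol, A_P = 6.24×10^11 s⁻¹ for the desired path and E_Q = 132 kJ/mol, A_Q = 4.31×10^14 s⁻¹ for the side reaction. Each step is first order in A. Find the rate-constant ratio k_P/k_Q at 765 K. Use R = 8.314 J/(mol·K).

Since both paths have the same order in A, the concentration cancels and S_{P/Q} = k_P/k_Q = (A_P/A_Q)·exp[(E_Q−E_P)/(RT)].
(E_Q−E_P)/(RT) = (132−109)×10³/(8.314×765) = 23000/6360 = 3.616.
k_P/k_Q = (6.24×10^11/4.31×10^14)·exp(3.616) = 0.001448 × 37.20 = 0.0539.

0.0539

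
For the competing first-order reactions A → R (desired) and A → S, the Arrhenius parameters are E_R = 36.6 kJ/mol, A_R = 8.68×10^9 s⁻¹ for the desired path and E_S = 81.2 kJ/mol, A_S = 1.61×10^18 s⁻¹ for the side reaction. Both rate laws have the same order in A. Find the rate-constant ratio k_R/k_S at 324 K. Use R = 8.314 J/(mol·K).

0.0836

Since both paths have the same order in A, the concentration cancels and S_{R/S} = k_R/k_S = (A_R/A_S)·exp[(E_S−E_R)/(RT)].
(E_S−E_R)/(RT) = (81.2−36.6)×10³/(8.314×324) = 44600/2694 = 16.56.
k_R/k_S = (8.68×10^9/1.61×10^18)·exp(16.56) = 5.391×10^-9 × 1.551×10^7 = 0.0836.
Since E_R < E_S, lowering the temperature improves selectivity toward R.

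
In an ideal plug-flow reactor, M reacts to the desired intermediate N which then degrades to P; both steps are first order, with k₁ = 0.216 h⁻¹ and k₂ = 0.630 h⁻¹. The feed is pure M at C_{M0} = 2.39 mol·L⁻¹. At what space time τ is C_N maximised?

2.59 h

For first-order series the maximum of C_N occurs at τ_opt = ln(k₂/k₁)/(k₂−k₁).
= ln(0.630/0.216)/(0.630−0.216) = ln(2.917)/0.4140 = 1.070/0.4140 = 2.59 h.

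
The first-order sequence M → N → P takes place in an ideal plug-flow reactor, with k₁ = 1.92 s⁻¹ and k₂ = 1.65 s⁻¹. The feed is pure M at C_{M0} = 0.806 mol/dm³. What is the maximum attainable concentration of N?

Evaluating C_N at τ_opt = ln(k₂/k₁)/(k₂−k₁) gives C_{N,max}/C_{M0} = (k₁/k₂)^[k₂/(k₂−k₁)].
= (1.92/1.65)^(1.65/(1.65−1.92)) = (1.164)^(-6.111) = 0.3961.
C_{N,max} = 0.3961×0.806 = 0.319 mol/dm³.

0.319 mol/dm³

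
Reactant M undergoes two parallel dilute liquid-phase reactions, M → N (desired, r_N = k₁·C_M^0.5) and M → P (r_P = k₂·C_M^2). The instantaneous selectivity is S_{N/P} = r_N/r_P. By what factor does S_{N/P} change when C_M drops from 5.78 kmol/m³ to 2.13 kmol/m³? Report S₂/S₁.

S_{N/P} = (k₁/k₂)·C_M^-1.5, so S₂/S₁ = (C_{M,2}/C_{M,1})^-1.5.
= (2.13/5.78)^(-1.5) = (0.3685)^(-1.5) = 4.47.
Selectivity toward N rises as C_M falls — low-concentration operation is favoured.

4.47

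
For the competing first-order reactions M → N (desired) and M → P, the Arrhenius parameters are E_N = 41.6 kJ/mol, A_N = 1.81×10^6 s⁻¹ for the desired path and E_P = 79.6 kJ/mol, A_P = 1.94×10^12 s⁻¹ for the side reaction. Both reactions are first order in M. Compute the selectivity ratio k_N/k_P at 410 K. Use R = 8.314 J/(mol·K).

Since both paths have the same order in M, the concentration cancels and S_{N/P} = k_N/k_P = (A_N/A_P)·exp[(E_P−E_N)/(RT)].
(E_P−E_N)/(RT) = (79.6−41.6)×10³/(8.314×410) = 38000/3409 = 11.15.
k_N/k_P = (1.81×10^6/1.94×10^12)·exp(11.15) = 9.330×10^-7 × 69412 = 0.0648.
Since E_N < E_P, lowering the temperature improves selectivity toward N.

0.0648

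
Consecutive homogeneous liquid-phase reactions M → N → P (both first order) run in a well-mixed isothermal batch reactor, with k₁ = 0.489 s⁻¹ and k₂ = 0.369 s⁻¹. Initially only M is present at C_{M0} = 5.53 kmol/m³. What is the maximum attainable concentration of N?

At the optimum, C_{N,max}/C_{M0} = (k₁/k₂)^[k₂/(k₂−k₁)].
= (0.489/0.369)^(0.369/(0.369−0.489)) = (1.325)^(-3.075) = 0.4207.
C_{N,max} = 0.4207×5.53 = 2.33 kmol/m³.

2.33 kmol/m³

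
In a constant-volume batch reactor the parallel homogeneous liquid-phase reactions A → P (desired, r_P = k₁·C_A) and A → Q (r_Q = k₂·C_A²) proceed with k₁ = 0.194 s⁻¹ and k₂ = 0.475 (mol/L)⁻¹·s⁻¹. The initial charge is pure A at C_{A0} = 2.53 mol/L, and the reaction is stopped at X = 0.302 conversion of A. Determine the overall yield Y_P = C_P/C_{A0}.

C_A = C_{A0}(1−X) = 1.766 mol/L.
Along a PFR/batch, dC_P/dC_A = −r_P/(r_P+r_Q) = −k₁/(k₁+k₂·C_A).
Integrating from C_{A0} to C_A: C_P = (0.194/0.475)·ln[(0.194+0.475·2.53)/(0.194+0.475·1.77)] = 0.4084·ln(1.396/1.033) = 0.1230 mol/L.
Y_P = C_P/C_{A0} = 0.1230/2.53 = 0.0486.

0.0486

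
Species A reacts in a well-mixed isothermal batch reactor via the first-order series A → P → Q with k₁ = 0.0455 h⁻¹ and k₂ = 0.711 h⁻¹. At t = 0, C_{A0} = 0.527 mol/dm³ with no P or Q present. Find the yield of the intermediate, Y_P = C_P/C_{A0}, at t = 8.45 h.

The intermediate concentration in a first-order A→B→C sequence is C_P = k₁C_{A0}(e^(−k₁t) − e^(−k₂t))/(k₂−k₁).
e^(−k₁t) = e^(−0.0455×8.45) = e^(−0.3845) = 0.6808; e^(−k₂t) = e^(−6.008) = 0.002459.
C_P = 0.0455×0.527/(0.711−0.0455) × (0.6808−0.002459) = 0.03603×0.6783 = 0.02444 mol/dm³.
Y_P = C_P/C_{A0} = 0.02444/0.527 = 0.0464.

0.0464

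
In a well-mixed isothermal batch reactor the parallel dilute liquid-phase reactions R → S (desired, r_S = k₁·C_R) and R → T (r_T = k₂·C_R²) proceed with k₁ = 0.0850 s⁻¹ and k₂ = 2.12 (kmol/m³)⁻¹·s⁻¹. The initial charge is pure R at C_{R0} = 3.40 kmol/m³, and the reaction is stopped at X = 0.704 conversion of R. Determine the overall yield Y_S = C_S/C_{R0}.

0.0140

C_R = C_{R0}(1−X) = 1.006 kmol/m³.
Along a PFR/batch, dC_S/dC_R = −r_S/(r_S+r_T) = −k₁/(k₁+k₂·C_R).
Integrating from C_{R0} to C_R: C_S = (0.0850/2.12)·ln[(0.0850+2.12·3.40)/(0.0850+2.12·1.01)] = 0.04009·ln(7.293/2.219) = 0.04771 kmol/m³.
Y_S = C_S/C_{R0} = 0.04771/3.40 = 0.0140.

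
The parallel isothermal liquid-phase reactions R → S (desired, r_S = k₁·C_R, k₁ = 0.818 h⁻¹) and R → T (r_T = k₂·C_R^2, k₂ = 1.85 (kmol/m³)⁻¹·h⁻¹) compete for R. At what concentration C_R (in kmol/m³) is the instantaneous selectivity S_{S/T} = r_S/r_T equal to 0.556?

0.795 kmol/m³

S_{S/T} = (k₁/k₂)·C_R⁻¹ ⇒ C_R = (S·k₂/k₁)^(-1).
= (0.556×1.85/0.818)^(-1) = (1.257)^(-1) = 0.795 kmol/m³.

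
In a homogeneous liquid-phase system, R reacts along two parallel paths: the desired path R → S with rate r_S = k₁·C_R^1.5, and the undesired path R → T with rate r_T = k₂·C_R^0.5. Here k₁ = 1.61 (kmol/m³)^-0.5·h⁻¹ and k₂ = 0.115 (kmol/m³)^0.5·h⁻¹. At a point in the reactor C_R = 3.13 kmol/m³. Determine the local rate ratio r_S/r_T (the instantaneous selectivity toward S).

43.8

S_{S/T} = r_S/r_T = (k₁·C_R^1.5)/(k₂·C_R^0.5) = (k₁/k₂)·C_R.
= (1.61×3.130^1.5) / (0.115×3.130^0.5) = 8.915/0.2035 = 43.8.
Since the desired path is higher order in R, keeping C_R high (PFR or concentrated feed) favours S.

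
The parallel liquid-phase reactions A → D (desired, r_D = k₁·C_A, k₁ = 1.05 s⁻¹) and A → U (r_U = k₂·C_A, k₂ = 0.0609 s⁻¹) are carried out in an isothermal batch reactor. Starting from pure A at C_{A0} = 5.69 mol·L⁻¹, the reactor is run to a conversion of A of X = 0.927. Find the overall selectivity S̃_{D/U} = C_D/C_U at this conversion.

C_A = C_{A0}(1−X) = 0.4154 mol·L⁻¹.
Both paths are first order in A, so the instantaneous fraction to D is constant: dC_D/d(−C_A) = k₁/(k₁+k₂) = 0.9452.
C_D = 0.9452·(C_{A0}−C_A) = 0.9452×5.275 = 4.99 mol·L⁻¹.
C_U = (C_{A0}−C_A)−C_D = 0.2892 mol·L⁻¹; S̃_{D/U} = 4.985/0.2892 = 17.2.

17.2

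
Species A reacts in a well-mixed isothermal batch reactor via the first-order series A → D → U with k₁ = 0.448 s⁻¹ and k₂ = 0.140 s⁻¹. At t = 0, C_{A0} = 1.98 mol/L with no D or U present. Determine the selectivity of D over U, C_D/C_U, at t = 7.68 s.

0.868

Solving the coupled first-order balances gives C_D(t) = [k₁/(k₂−k₁)]·C_{A0}·(e^(−k₁t) − e^(−k₂t)).
e^(−k₁t) = e^(−0.448×7.68) = e^(−3.441) = 0.03204; e^(−k₂t) = e^(−1.075) = 0.3412.
C_D = 0.448×1.98/(0.140−0.448) × (0.03204−0.3412) = (-2.880)×(-0.3092) = 0.8905 mol/L.
C_A = C_{A0}e^(−k₁t) = 0.06345 mol/L, so C_U = C_{A0}−C_A−C_D = 1.026 mol/L; C_D/C_U = 0.868.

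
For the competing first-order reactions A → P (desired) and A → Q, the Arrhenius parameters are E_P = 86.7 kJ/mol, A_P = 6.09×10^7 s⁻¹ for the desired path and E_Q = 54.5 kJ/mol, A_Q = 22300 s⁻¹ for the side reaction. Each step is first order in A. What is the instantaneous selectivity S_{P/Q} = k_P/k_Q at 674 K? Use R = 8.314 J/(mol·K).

Since both paths have the same order in A, the concentration cancels and S_{P/Q} = k_P/k_Q = (A_P/A_Q)·exp[(E_Q−E_P)/(RT)].
(E_Q−E_P)/(RT) = (54.5−86.7)×10³/(8.314×674) = -32200/5604 = -5.746.
k_P/k_Q = (6.09×10^7/22300)·exp(-5.746) = 2731 × 0.003195 = 8.72.
Since E_P > E_Q, raising the temperature improves selectivity toward P.

8.72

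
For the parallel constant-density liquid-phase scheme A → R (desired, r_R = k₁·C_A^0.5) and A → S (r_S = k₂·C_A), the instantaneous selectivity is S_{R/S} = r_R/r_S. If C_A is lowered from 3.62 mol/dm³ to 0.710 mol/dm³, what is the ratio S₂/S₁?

2.26

S_{R/S} = (k₁/k₂)·C_A^-0.5, so S₂/S₁ = (C_{A,2}/C_{A,1})^-0.5.
= (0.710/3.62)^(-0.5) = (0.1961)^(-0.5) = 2.26.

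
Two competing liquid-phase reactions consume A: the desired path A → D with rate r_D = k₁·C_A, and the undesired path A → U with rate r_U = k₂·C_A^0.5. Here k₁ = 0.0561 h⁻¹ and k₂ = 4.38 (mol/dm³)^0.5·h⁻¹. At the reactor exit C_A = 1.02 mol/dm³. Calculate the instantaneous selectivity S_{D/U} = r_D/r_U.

0.0129

S_{D/U} = r_D/r_U = (k₁·C_A)/(k₂·C_A^0.5) = (k₁/k₂)·C_A^0.5.
= (0.0561×1.020) / (4.38×1.020^0.5) = 0.05722/4.424 = 0.0129.
Since the desired path is higher order in A, keeping C_A high (PFR or concentrated feed) favours D.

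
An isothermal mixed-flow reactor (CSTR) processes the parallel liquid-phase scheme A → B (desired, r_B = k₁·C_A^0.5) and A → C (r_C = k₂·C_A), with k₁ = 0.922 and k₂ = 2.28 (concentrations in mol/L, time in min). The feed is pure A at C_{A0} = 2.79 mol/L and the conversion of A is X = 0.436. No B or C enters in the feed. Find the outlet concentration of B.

Exit C_A = C_{A0}(1−X) = 2.79×0.564 = 1.574 mol/L.
Rates in a CSTR are evaluated at the outlet concentration: r_B = 0.922×1.574^0.5 = 1.157, r_C = 2.28×1.574 = 3.588.
Fraction of consumed A going to B: r_B/(r_B+r_C) = 0.2438.
C_B = 0.2438·C_{A0}·X = 0.2438×2.79×0.436 = 0.297 mol/L.

0.297 mol/L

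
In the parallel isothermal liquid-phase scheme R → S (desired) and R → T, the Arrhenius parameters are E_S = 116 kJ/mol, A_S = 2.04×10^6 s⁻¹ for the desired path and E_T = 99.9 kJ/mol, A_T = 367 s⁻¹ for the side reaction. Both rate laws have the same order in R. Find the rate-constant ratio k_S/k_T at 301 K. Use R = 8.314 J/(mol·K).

Since both paths have the same order in R, the concentration cancels and S_{S/T} = k_S/k_T = (A_S/A_T)·exp[(E_T−E_S)/(RT)].
(E_T−E_S)/(RT) = (99.9−116)×10³/(8.314×301) = -16100/2503 = -6.434.
k_S/k_T = (2.04×10^6/367)·exp(-6.434) = 5559 × 0.001607 = 8.93.
Since E_S > E_T, raising the temperature improves selectivity toward S.

8.93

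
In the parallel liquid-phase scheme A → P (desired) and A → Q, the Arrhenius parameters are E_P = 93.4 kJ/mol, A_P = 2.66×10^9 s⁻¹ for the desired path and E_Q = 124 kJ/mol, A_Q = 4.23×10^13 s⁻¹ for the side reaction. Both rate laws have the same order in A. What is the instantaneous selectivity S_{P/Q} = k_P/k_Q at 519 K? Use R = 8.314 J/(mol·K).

With equal orders, S_{P/Q} = k_P/k_Q = (A_P/A_Q)·exp[(E_Q−E_P)/(RT)].
(E_Q−E_P)/(RT) = (124−93.4)×10³/(8.314×519) = 30600/4315 = 7.092.
k_P/k_Q = (2.66×10^9/4.23×10^13)·exp(7.092) = 6.288×10^-5 × 1202 = 0.0756.

0.0756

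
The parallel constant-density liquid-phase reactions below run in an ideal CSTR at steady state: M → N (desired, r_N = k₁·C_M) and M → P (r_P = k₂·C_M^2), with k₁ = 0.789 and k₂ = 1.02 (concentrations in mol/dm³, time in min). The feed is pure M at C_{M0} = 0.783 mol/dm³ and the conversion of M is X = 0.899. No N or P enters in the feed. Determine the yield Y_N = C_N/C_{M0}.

0.816

Exit C_M = C_{M0}(1−X) = 0.783×0.101 = 0.07908 mol/dm³.
In a CSTR the entire volume is at exit conditions, so r_N = 0.789×0.07908 = 0.06240 and r_P = 1.02×0.07908^2 = 0.006379.
Fraction of consumed M going to N: r_N/(r_N+r_P) = 0.9072.
C_N = 0.9072·C_{M0}·X = 0.9072×0.783×0.899 = 0.639 mol/dm³; Y_N = C_N/C_{M0} = 0.816.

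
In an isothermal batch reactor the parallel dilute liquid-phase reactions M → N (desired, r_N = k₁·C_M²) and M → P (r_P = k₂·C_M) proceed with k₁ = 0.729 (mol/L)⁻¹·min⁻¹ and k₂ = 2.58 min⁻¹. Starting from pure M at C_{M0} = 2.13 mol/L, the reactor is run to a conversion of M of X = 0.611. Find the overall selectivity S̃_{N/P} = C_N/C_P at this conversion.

0.410

C_M = C_{M0}(1−X) = 0.8286 mol/L.
Along a PFR/batch, dC_P/dC_M = −r_P/(r_N+r_P) = −k₂/(k₂+k₁·C_M).
Integrating from C_{M0} to C_M: C_P = (2.58/0.729)·ln[(2.58+0.729·2.13)/(2.58+0.729·0.829)] = 3.539·ln(4.133/3.184) = 0.9230 mol/L.
Then C_N = (C_{M0}−C_M) − C_P = 1.301 − 0.9230 = 0.3784 mol/L.
S̃_{N/P} = C_N/C_P = 0.3784/0.9230 = 0.410.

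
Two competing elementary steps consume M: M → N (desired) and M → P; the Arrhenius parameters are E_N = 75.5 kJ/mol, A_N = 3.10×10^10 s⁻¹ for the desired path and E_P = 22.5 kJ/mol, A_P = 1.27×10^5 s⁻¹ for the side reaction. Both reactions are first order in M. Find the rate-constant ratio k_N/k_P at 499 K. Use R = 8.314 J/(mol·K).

k_N/k_P = (A_N/A_P)·exp[−(E_N−E_P)/(RT)] = (A_N/A_P)·exp[(E_P−E_N)/(RT)].
(E_P−E_N)/(RT) = (22.5−75.5)×10³/(8.314×499) = -53000/4149 = -12.78.
k_N/k_P = (3.10×10^10/1.27×10^5)·exp(-12.78) = 2.441×10^5 × 2.830×10^-6 = 0.691.

0.691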